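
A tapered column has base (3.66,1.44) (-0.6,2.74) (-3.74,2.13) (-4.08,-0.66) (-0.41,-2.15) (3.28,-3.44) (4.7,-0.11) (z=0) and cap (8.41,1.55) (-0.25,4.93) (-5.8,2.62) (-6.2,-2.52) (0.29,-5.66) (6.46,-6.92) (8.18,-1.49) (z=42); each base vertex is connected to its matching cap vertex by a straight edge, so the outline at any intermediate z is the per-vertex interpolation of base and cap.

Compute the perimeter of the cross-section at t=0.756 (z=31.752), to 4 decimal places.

Cross-section at t=0.756: each vertex is (1-t)·p0[i] + t·p1[i].
  v1: (1-0.756)·(3.66,1.44) + 0.756·(8.41,1.55) = (7.2510,1.5232)
  v2: (1-0.756)·(-0.6,2.74) + 0.756·(-0.25,4.93) = (-0.3354,4.3956)
  v3: (1-0.756)·(-3.74,2.13) + 0.756·(-5.8,2.62) = (-5.2974,2.5004)
  v4: (1-0.756)·(-4.08,-0.66) + 0.756·(-6.2,-2.52) = (-5.6827,-2.0662)
  v5: (1-0.756)·(-0.41,-2.15) + 0.756·(0.29,-5.66) = (0.1192,-4.8036)
  v6: (1-0.756)·(3.28,-3.44) + 0.756·(6.46,-6.92) = (5.6841,-6.0709)
  v7: (1-0.756)·(4.7,-0.11) + 0.756·(8.18,-1.49) = (7.3309,-1.1533)
Perimeter = Σ |v_{i+1} − v_i|:
  edge 1→2: √(-7.5864² + 2.8725²) = 8.1120 (running 8.1120)
  edge 2→3: √(-4.9620² + -1.8952²) = 5.3116 (running 13.4236)
  edge 3→4: √(-0.3854² + -4.5666²) = 4.5828 (running 18.0064)
  edge 4→5: √(5.8019² + -2.7374²) = 6.4153 (running 24.4217)
  edge 5→6: √(5.5649² + -1.2673²) = 5.7074 (running 30.1290)
  edge 6→7: √(1.6468² + 4.9176²) = 5.1860 (running 35.3151)
  edge 7→1: √(-0.0799² + 2.6764²) = 2.6776 (running 37.9927)
Perimeter = 37.9927

Perimeter at t=0.756: 37.9927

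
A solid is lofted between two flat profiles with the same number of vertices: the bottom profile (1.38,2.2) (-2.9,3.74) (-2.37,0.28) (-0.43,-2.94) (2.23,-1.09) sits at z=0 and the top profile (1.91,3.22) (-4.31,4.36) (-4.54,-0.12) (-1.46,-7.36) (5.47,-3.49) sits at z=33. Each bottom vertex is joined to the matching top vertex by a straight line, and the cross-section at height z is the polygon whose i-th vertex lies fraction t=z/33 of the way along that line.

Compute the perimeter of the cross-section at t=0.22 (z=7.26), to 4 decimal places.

Cross-section at t=0.22: each vertex is (1-t)·p0[i] + t·p1[i].
  v1: (1-0.22)·(1.38,2.2) + 0.22·(1.91,3.22) = (1.4966,2.4244)
  v2: (1-0.22)·(-2.9,3.74) + 0.22·(-4.31,4.36) = (-3.2102,3.8764)
  v3: (1-0.22)·(-2.37,0.28) + 0.22·(-4.54,-0.12) = (-2.8474,0.1920)
  v4: (1-0.22)·(-0.43,-2.94) + 0.22·(-1.46,-7.36) = (-0.6566,-3.9124)
  v5: (1-0.22)·(2.23,-1.09) + 0.22·(5.47,-3.49) = (2.9428,-1.6180)
Perimeter = Σ |v_{i+1} − v_i|:
  edge 1→2: √(-4.7068² + 1.4520²) = 4.9257 (running 4.9257)
  edge 2→3: √(0.3628² + -3.6844²) = 3.7022 (running 8.6279)
  edge 3→4: √(2.1908² + -4.1044²) = 4.6525 (running 13.2804)
  edge 4→5: √(3.5994² + 2.2944²) = 4.2685 (running 17.5489)
  edge 5→1: √(-1.4462² + 4.0424²) = 4.2933 (running 21.8422)
Perimeter = 21.8422

Perimeter at t=0.22: 21.8422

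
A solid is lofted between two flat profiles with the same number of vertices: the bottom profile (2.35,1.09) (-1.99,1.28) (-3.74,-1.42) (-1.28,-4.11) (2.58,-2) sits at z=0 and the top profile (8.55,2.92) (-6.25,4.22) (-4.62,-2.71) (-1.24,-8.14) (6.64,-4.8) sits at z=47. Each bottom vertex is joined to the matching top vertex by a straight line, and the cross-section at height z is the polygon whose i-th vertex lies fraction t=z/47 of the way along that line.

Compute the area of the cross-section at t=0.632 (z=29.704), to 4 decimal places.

Cross-section at t=0.632: each vertex is (1-t)·p0[i] + t·p1[i].
  v1: (1-0.632)·(2.35,1.09) + 0.632·(8.55,2.92) = (6.2684,2.2466)
  v2: (1-0.632)·(-1.99,1.28) + 0.632·(-6.25,4.22) = (-4.6823,3.1381)
  v3: (1-0.632)·(-3.74,-1.42) + 0.632·(-4.62,-2.71) = (-4.2962,-2.2353)
  v4: (1-0.632)·(-1.28,-4.11) + 0.632·(-1.24,-8.14) = (-1.2547,-6.6570)
  v5: (1-0.632)·(2.58,-2) + 0.632·(6.64,-4.8) = (5.1459,-3.7696)
Shoelace sum Σ(x_i·y_{i+1} − x_{i+1}·y_i):
  i=1: 6.2684·3.1381 − -4.6823·2.2466 = +30.1899 (running +30.1899)
  i=2: -4.6823·-2.2353 − -4.2962·3.1381 = +23.9480 (running +54.1378)
  i=3: -4.2962·-6.6570 − -1.2547·-2.2353 = +25.7947 (running +79.9326)
  i=4: -1.2547·-3.7696 − 5.1459·-6.6570 = +38.9860 (running +118.9185)
  i=5: 5.1459·2.2466 − 6.2684·-3.7696 = +35.1900 (running +154.1085)
Area = |Σ|/2 = |154.1085|/2 = 77.0543

Area at t=0.632: 77.0543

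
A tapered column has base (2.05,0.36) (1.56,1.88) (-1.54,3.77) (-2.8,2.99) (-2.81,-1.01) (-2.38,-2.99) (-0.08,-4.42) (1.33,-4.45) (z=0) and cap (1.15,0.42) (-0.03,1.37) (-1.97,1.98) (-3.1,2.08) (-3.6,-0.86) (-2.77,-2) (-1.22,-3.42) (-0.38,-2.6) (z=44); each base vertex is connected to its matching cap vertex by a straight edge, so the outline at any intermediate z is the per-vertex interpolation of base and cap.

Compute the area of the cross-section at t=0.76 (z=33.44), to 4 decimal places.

Area at t=0.76: 19.5800

Cross-section at t=0.76: each vertex is (1-t)·p0[i] + t·p1[i].
  v1: (1-0.76)·(2.05,0.36) + 0.76·(1.15,0.42) = (1.3660,0.4056)
  v2: (1-0.76)·(1.56,1.88) + 0.76·(-0.03,1.37) = (0.3516,1.4924)
  v3: (1-0.76)·(-1.54,3.77) + 0.76·(-1.97,1.98) = (-1.8668,2.4096)
  v4: (1-0.76)·(-2.8,2.99) + 0.76·(-3.1,2.08) = (-3.0280,2.2984)
  v5: (1-0.76)·(-2.81,-1.01) + 0.76·(-3.6,-0.86) = (-3.4104,-0.8960)
  v6: (1-0.76)·(-2.38,-2.99) + 0.76·(-2.77,-2) = (-2.6764,-2.2376)
  v7: (1-0.76)·(-0.08,-4.42) + 0.76·(-1.22,-3.42) = (-0.9464,-3.6600)
  v8: (1-0.76)·(1.33,-4.45) + 0.76·(-0.38,-2.6) = (0.0304,-3.0440)
Shoelace sum Σ(x_i·y_{i+1} − x_{i+1}·y_i):
  i=1: 1.3660·1.4924 − 0.3516·0.4056 = +1.8960 (running +1.8960)
  i=2: 0.3516·2.4096 − -1.8668·1.4924 = +3.6332 (running +5.5292)
  i=3: -1.8668·2.2984 − -3.0280·2.4096 = +3.0056 (running +8.5349)
  i=4: -3.0280·-0.8960 − -3.4104·2.2984 = +10.5516 (running +19.0864)
  i=5: -3.4104·-2.2376 − -2.6764·-0.8960 = +5.2331 (running +24.3195)
  i=6: -2.6764·-3.6600 − -0.9464·-2.2376 = +7.6780 (running +31.9974)
  i=7: -0.9464·-3.0440 − 0.0304·-3.6600 = +2.9921 (running +34.9895)
  i=8: 0.0304·0.4056 − 1.3660·-3.0440 = +4.1704 (running +39.1600)
Area = |Σ|/2 = |39.1600|/2 = 19.5800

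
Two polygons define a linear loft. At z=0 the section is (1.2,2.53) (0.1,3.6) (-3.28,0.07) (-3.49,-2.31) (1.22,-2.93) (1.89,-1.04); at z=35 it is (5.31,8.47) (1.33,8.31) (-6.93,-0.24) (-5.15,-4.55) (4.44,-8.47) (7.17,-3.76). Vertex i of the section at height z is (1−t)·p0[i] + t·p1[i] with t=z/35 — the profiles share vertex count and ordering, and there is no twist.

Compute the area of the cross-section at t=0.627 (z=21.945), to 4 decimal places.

Cross-section at t=0.627: each vertex is (1-t)·p0[i] + t·p1[i].
  v1: (1-0.627)·(1.2,2.53) + 0.627·(5.31,8.47) = (3.7770,6.2544)
  v2: (1-0.627)·(0.1,3.6) + 0.627·(1.33,8.31) = (0.8712,6.5532)
  v3: (1-0.627)·(-3.28,0.07) + 0.627·(-6.93,-0.24) = (-5.5686,-0.1244)
  v4: (1-0.627)·(-3.49,-2.31) + 0.627·(-5.15,-4.55) = (-4.5308,-3.7145)
  v5: (1-0.627)·(1.22,-2.93) + 0.627·(4.44,-8.47) = (3.2389,-6.4036)
  v6: (1-0.627)·(1.89,-1.04) + 0.627·(7.17,-3.76) = (5.2006,-2.7454)
Shoelace sum Σ(x_i·y_{i+1} − x_{i+1}·y_i):
  i=1: 3.7770·6.5532 − 0.8712·6.2544 = +19.3022 (running +19.3022)
  i=2: 0.8712·-0.1244 − -5.5686·6.5532 = +36.3833 (running +55.6856)
  i=3: -5.5686·-3.7145 − -4.5308·-0.1244 = +20.1208 (running +75.8063)
  i=4: -4.5308·-6.4036 − 3.2389·-3.7145 = +41.0444 (running +116.8508)
  i=5: 3.2389·-2.7454 − 5.2006·-6.4036 = +24.4099 (running +141.2607)
  i=6: 5.2006·6.2544 − 3.7770·-2.7454 = +42.8957 (running +184.1564)
Area = |Σ|/2 = |184.1564|/2 = 92.0782

Area at t=0.627: 92.0782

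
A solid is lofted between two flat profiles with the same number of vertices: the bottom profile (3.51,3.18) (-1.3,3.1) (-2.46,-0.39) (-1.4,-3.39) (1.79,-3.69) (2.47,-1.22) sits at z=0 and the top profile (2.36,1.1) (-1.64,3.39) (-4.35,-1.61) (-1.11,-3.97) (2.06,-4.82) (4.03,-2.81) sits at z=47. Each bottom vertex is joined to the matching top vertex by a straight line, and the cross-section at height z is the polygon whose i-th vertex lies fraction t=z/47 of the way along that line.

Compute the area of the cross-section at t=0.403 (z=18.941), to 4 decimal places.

Area at t=0.403: 34.8883

Cross-section at t=0.403: each vertex is (1-t)·p0[i] + t·p1[i].
  v1: (1-0.403)·(3.51,3.18) + 0.403·(2.36,1.1) = (3.0465,2.3418)
  v2: (1-0.403)·(-1.3,3.1) + 0.403·(-1.64,3.39) = (-1.4370,3.2169)
  v3: (1-0.403)·(-2.46,-0.39) + 0.403·(-4.35,-1.61) = (-3.2217,-0.8817)
  v4: (1-0.403)·(-1.4,-3.39) + 0.403·(-1.11,-3.97) = (-1.2831,-3.6237)
  v5: (1-0.403)·(1.79,-3.69) + 0.403·(2.06,-4.82) = (1.8988,-4.1454)
  v6: (1-0.403)·(2.47,-1.22) + 0.403·(4.03,-2.81) = (3.0987,-1.8608)
Shoelace sum Σ(x_i·y_{i+1} − x_{i+1}·y_i):
  i=1: 3.0465·3.2169 − -1.4370·2.3418 = +13.1655 (running +13.1655)
  i=2: -1.4370·-0.8817 − -3.2217·3.2169 = +11.6307 (running +24.7962)
  i=3: -3.2217·-3.6237 − -1.2831·-0.8817 = +10.5432 (running +35.3394)
  i=4: -1.2831·-4.1454 − 1.8988·-3.6237 = +12.1999 (running +47.5392)
  i=5: 1.8988·-1.8608 − 3.0987·-4.1454 = +9.3120 (running +56.8512)
  i=6: 3.0987·2.3418 − 3.0465·-1.8608 = +12.9253 (running +69.7765)
Area = |Σ|/2 = |69.7765|/2 = 34.8883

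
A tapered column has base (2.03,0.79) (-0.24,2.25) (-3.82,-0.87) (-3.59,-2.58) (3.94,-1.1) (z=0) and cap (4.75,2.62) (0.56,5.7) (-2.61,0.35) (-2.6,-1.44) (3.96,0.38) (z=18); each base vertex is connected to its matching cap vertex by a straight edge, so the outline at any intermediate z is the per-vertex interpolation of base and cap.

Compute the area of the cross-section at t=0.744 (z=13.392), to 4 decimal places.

Cross-section at t=0.744: each vertex is (1-t)·p0[i] + t·p1[i].
  v1: (1-0.744)·(2.03,0.79) + 0.744·(4.75,2.62) = (4.0537,2.1515)
  v2: (1-0.744)·(-0.24,2.25) + 0.744·(0.56,5.7) = (0.3552,4.8168)
  v3: (1-0.744)·(-3.82,-0.87) + 0.744·(-2.61,0.35) = (-2.9198,0.0377)
  v4: (1-0.744)·(-3.59,-2.58) + 0.744·(-2.6,-1.44) = (-2.8534,-1.7318)
  v5: (1-0.744)·(3.94,-1.1) + 0.744·(3.96,0.38) = (3.9549,0.0011)
Shoelace sum Σ(x_i·y_{i+1} − x_{i+1}·y_i):
  i=1: 4.0537·4.8168 − 0.3552·2.1515 = +18.7615 (running +18.7615)
  i=2: 0.3552·0.0377 − -2.9198·4.8168 = +14.0773 (running +32.8388)
  i=3: -2.9198·-1.7318 − -2.8534·0.0377 = +5.1641 (running +38.0029)
  i=4: -2.8534·0.0011 − 3.9549·-1.7318 = +6.8460 (running +44.8489)
  i=5: 3.9549·2.1515 − 4.0537·0.0011 = +8.5045 (running +53.3534)
Area = |Σ|/2 = |53.3534|/2 = 26.6767

Area at t=0.744: 26.6767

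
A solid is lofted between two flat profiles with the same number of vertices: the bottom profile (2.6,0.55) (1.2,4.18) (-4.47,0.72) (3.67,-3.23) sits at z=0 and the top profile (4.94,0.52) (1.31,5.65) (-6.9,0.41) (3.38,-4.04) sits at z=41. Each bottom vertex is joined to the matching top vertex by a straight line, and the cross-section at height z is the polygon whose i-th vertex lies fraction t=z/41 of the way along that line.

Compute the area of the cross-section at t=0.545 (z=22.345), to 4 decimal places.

Area at t=0.545: 41.8142

Cross-section at t=0.545: each vertex is (1-t)·p0[i] + t·p1[i].
  v1: (1-0.545)·(2.6,0.55) + 0.545·(4.94,0.52) = (3.8753,0.5336)
  v2: (1-0.545)·(1.2,4.18) + 0.545·(1.31,5.65) = (1.2599,4.9812)
  v3: (1-0.545)·(-4.47,0.72) + 0.545·(-6.9,0.41) = (-5.7943,0.5510)
  v4: (1-0.545)·(3.67,-3.23) + 0.545·(3.38,-4.04) = (3.5119,-3.6715)
Shoelace sum Σ(x_i·y_{i+1} − x_{i+1}·y_i):
  i=1: 3.8753·4.9812 − 1.2599·0.5336 = +18.6311 (running +18.6311)
  i=2: 1.2599·0.5510 − -5.7943·4.9812 = +29.5568 (running +48.1879)
  i=3: -5.7943·-3.6715 − 3.5119·0.5510 = +19.3384 (running +67.5263)
  i=4: 3.5119·0.5336 − 3.8753·-3.6715 = +16.1021 (running +83.6284)
Area = |Σ|/2 = |83.6284|/2 = 41.8142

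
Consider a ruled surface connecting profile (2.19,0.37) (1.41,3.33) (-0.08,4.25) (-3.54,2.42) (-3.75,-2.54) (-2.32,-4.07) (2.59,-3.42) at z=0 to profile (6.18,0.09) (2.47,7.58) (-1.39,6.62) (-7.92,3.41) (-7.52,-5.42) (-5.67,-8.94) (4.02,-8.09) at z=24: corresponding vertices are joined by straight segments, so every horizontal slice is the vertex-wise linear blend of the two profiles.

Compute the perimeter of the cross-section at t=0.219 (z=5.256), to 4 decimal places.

Perimeter at t=0.219: 29.9677

Cross-section at t=0.219: each vertex is (1-t)·p0[i] + t·p1[i].
  v1: (1-0.219)·(2.19,0.37) + 0.219·(6.18,0.09) = (3.0638,0.3087)
  v2: (1-0.219)·(1.41,3.33) + 0.219·(2.47,7.58) = (1.6421,4.2607)
  v3: (1-0.219)·(-0.08,4.25) + 0.219·(-1.39,6.62) = (-0.3669,4.7690)
  v4: (1-0.219)·(-3.54,2.42) + 0.219·(-7.92,3.41) = (-4.4992,2.6368)
  v5: (1-0.219)·(-3.75,-2.54) + 0.219·(-7.52,-5.42) = (-4.5756,-3.1707)
  v6: (1-0.219)·(-2.32,-4.07) + 0.219·(-5.67,-8.94) = (-3.0537,-5.1365)
  v7: (1-0.219)·(2.59,-3.42) + 0.219·(4.02,-8.09) = (2.9032,-4.4427)
Perimeter = Σ |v_{i+1} − v_i|:
  edge 1→2: √(-1.4217² + 3.9521²) = 4.2000 (running 4.2000)
  edge 2→3: √(-2.0090² + 0.5083²) = 2.0723 (running 6.2723)
  edge 3→4: √(-4.1323² + -2.1322²) = 4.6500 (running 10.9223)
  edge 4→5: √(-0.0764² + -5.8075²) = 5.8080 (running 16.7304)
  edge 5→6: √(1.5220² + -1.9658²) = 2.4861 (running 19.2165)
  edge 6→7: √(5.9568² + 0.6938²) = 5.9971 (running 25.2136)
  edge 7→1: √(0.1606² + 4.7514²) = 4.7541 (running 29.9677)
Perimeter = 29.9677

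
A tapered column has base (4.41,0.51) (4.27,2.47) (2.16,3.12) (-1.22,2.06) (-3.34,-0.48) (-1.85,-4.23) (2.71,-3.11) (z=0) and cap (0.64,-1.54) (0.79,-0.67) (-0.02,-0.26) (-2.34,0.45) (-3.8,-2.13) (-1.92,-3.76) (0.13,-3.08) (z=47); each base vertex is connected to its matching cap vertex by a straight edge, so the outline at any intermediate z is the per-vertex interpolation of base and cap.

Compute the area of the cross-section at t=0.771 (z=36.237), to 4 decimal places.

Cross-section at t=0.771: each vertex is (1-t)·p0[i] + t·p1[i].
  v1: (1-0.771)·(4.41,0.51) + 0.771·(0.64,-1.54) = (1.5033,-1.0706)
  v2: (1-0.771)·(4.27,2.47) + 0.771·(0.79,-0.67) = (1.5869,0.0491)
  v3: (1-0.771)·(2.16,3.12) + 0.771·(-0.02,-0.26) = (0.4792,0.5140)
  v4: (1-0.771)·(-1.22,2.06) + 0.771·(-2.34,0.45) = (-2.0835,0.8187)
  v5: (1-0.771)·(-3.34,-0.48) + 0.771·(-3.8,-2.13) = (-3.6947,-1.7521)
  v6: (1-0.771)·(-1.85,-4.23) + 0.771·(-1.92,-3.76) = (-1.9040,-3.8676)
  v7: (1-0.771)·(2.71,-3.11) + 0.771·(0.13,-3.08) = (0.7208,-3.0869)
Shoelace sum Σ(x_i·y_{i+1} − x_{i+1}·y_i):
  i=1: 1.5033·0.0491 − 1.5869·-1.0706 = +1.7726 (running +1.7726)
  i=2: 1.5869·0.5140 − 0.4792·0.0491 = +0.7922 (running +2.5648)
  i=3: 0.4792·0.8187 − -2.0835·0.5140 = +1.4633 (running +4.0281)
  i=4: -2.0835·-1.7521 − -3.6947·0.8187 = +6.6754 (running +10.7036)
  i=5: -3.6947·-3.8676 − -1.9040·-1.7521 = +10.9535 (running +21.6571)
  i=6: -1.9040·-3.0869 − 0.7208·-3.8676 = +8.6652 (running +30.3223)
  i=7: 0.7208·-1.0706 − 1.5033·-3.0869 = +3.8689 (running +34.1912)
Area = |Σ|/2 = |34.1912|/2 = 17.0956

Area at t=0.771: 17.0956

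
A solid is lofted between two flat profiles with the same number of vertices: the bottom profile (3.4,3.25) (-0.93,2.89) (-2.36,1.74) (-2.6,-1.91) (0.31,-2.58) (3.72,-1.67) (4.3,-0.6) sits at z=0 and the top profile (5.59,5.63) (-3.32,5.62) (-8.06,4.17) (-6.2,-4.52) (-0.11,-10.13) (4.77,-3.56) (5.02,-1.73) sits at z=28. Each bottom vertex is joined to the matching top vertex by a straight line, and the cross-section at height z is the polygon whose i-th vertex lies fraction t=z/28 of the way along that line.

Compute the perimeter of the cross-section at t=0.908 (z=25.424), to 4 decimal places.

Perimeter at t=0.908: 45.8192

Cross-section at t=0.908: each vertex is (1-t)·p0[i] + t·p1[i].
  v1: (1-0.908)·(3.4,3.25) + 0.908·(5.59,5.63) = (5.3885,5.4110)
  v2: (1-0.908)·(-0.93,2.89) + 0.908·(-3.32,5.62) = (-3.1001,5.3688)
  v3: (1-0.908)·(-2.36,1.74) + 0.908·(-8.06,4.17) = (-7.5356,3.9464)
  v4: (1-0.908)·(-2.6,-1.91) + 0.908·(-6.2,-4.52) = (-5.8688,-4.2799)
  v5: (1-0.908)·(0.31,-2.58) + 0.908·(-0.11,-10.13) = (-0.0714,-9.4354)
  v6: (1-0.908)·(3.72,-1.67) + 0.908·(4.77,-3.56) = (4.6734,-3.3861)
  v7: (1-0.908)·(4.3,-0.6) + 0.908·(5.02,-1.73) = (4.9538,-1.6260)
Perimeter = Σ |v_{i+1} − v_i|:
  edge 1→2: √(-8.4886² + -0.0422²) = 8.4887 (running 8.4887)
  edge 2→3: √(-4.4355² + -1.4224²) = 4.6580 (running 13.1467)
  edge 3→4: √(1.6668² + -8.2263²) = 8.3935 (running 21.5402)
  edge 4→5: √(5.7974² + -5.1555²) = 7.7582 (running 29.2984)
  edge 5→6: √(4.7448² + 6.0493²) = 7.6881 (running 36.9865)
  edge 6→7: √(0.2804² + 1.7601²) = 1.7823 (running 38.7687)
  edge 7→1: √(0.4348² + 7.0371²) = 7.0505 (running 45.8192)
Perimeter = 45.8192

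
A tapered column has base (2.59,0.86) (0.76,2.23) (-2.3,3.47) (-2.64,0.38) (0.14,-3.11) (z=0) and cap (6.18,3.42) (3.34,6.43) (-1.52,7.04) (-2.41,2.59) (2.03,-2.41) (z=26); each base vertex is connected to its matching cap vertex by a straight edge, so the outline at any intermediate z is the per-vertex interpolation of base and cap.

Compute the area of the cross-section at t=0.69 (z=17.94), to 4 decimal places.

Cross-section at t=0.69: each vertex is (1-t)·p0[i] + t·p1[i].
  v1: (1-0.69)·(2.59,0.86) + 0.69·(6.18,3.42) = (5.0671,2.6264)
  v2: (1-0.69)·(0.76,2.23) + 0.69·(3.34,6.43) = (2.5402,5.1280)
  v3: (1-0.69)·(-2.3,3.47) + 0.69·(-1.52,7.04) = (-1.7618,5.9333)
  v4: (1-0.69)·(-2.64,0.38) + 0.69·(-2.41,2.59) = (-2.4813,1.9049)
  v5: (1-0.69)·(0.14,-3.11) + 0.69·(2.03,-2.41) = (1.4441,-2.6270)
Shoelace sum Σ(x_i·y_{i+1} − x_{i+1}·y_i):
  i=1: 5.0671·5.1280 − 2.5402·2.6264 = +19.3125 (running +19.3125)
  i=2: 2.5402·5.9333 − -1.7618·5.1280 = +24.1063 (running +43.4188)
  i=3: -1.7618·1.9049 − -2.4813·5.9333 = +11.3662 (running +54.7850)
  i=4: -2.4813·-2.6270 − 1.4441·1.9049 = +3.7675 (running +58.5525)
  i=5: 1.4441·2.6264 − 5.0671·-2.6270 = +17.1041 (running +75.6566)
Area = |Σ|/2 = |75.6566|/2 = 37.8283

Area at t=0.69: 37.8283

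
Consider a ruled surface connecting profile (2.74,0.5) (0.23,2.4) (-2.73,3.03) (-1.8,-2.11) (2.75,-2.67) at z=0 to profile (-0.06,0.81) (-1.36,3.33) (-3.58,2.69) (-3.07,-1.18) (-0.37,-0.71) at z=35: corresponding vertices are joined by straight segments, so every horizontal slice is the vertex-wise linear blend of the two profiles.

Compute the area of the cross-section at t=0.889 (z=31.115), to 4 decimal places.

Area at t=0.889: 12.5548

Cross-section at t=0.889: each vertex is (1-t)·p0[i] + t·p1[i].
  v1: (1-0.889)·(2.74,0.5) + 0.889·(-0.06,0.81) = (0.2508,0.7756)
  v2: (1-0.889)·(0.23,2.4) + 0.889·(-1.36,3.33) = (-1.1835,3.2268)
  v3: (1-0.889)·(-2.73,3.03) + 0.889·(-3.58,2.69) = (-3.4857,2.7277)
  v4: (1-0.889)·(-1.8,-2.11) + 0.889·(-3.07,-1.18) = (-2.9290,-1.2832)
  v5: (1-0.889)·(2.75,-2.67) + 0.889·(-0.37,-0.71) = (-0.0237,-0.9276)
Shoelace sum Σ(x_i·y_{i+1} − x_{i+1}·y_i):
  i=1: 0.2508·3.2268 − -1.1835·0.7756 = +1.7272 (running +1.7272)
  i=2: -1.1835·2.7277 − -3.4857·3.2268 = +8.0191 (running +9.7463)
  i=3: -3.4857·-1.2832 − -2.9290·2.7277 = +12.4625 (running +22.2088)
  i=4: -2.9290·-0.9276 − -0.0237·-1.2832 = +2.6865 (running +24.8953)
  i=5: -0.0237·0.7756 − 0.2508·-0.9276 = +0.2143 (running +25.1095)
Area = |Σ|/2 = |25.1095|/2 = 12.5548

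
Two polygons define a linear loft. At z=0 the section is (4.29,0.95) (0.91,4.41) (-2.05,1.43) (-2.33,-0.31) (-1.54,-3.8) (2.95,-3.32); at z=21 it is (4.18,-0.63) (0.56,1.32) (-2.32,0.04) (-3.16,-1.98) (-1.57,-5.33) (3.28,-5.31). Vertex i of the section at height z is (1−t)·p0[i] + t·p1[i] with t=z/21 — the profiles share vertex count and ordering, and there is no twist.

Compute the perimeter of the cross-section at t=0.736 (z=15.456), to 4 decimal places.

Perimeter at t=0.736: 22.8021

Cross-section at t=0.736: each vertex is (1-t)·p0[i] + t·p1[i].
  v1: (1-0.736)·(4.29,0.95) + 0.736·(4.18,-0.63) = (4.2090,-0.2129)
  v2: (1-0.736)·(0.91,4.41) + 0.736·(0.56,1.32) = (0.6524,2.1358)
  v3: (1-0.736)·(-2.05,1.43) + 0.736·(-2.32,0.04) = (-2.2487,0.4070)
  v4: (1-0.736)·(-2.33,-0.31) + 0.736·(-3.16,-1.98) = (-2.9409,-1.5391)
  v5: (1-0.736)·(-1.54,-3.8) + 0.736·(-1.57,-5.33) = (-1.5621,-4.9261)
  v6: (1-0.736)·(2.95,-3.32) + 0.736·(3.28,-5.31) = (3.1929,-4.7846)
Perimeter = Σ |v_{i+1} − v_i|:
  edge 1→2: √(-3.5566² + 2.3486²) = 4.2621 (running 4.2621)
  edge 2→3: √(-2.9011² + -1.7288²) = 3.3772 (running 7.6393)
  edge 3→4: √(-0.6922² + -1.9461²) = 2.0655 (running 9.7048)
  edge 4→5: √(1.3788² + -3.3870²) = 3.6569 (running 13.3617)
  edge 5→6: √(4.7550² + 0.1414²) = 4.7571 (running 18.1187)
  edge 6→1: √(1.0162² + 4.5718²) = 4.6833 (running 22.8021)
Perimeter = 22.8021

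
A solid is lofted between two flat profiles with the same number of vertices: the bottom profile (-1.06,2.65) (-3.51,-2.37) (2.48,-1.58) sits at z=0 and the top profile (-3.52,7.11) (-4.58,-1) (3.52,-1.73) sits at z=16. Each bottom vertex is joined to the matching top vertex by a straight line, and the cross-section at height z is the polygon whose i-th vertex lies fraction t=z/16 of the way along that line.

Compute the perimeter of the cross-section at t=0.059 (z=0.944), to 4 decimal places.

Perimeter at t=0.059: 17.7273

Cross-section at t=0.059: each vertex is (1-t)·p0[i] + t·p1[i].
  v1: (1-0.059)·(-1.06,2.65) + 0.059·(-3.52,7.11) = (-1.2051,2.9131)
  v2: (1-0.059)·(-3.51,-2.37) + 0.059·(-4.58,-1) = (-3.5731,-2.2892)
  v3: (1-0.059)·(2.48,-1.58) + 0.059·(3.52,-1.73) = (2.5414,-1.5889)
Perimeter = Σ |v_{i+1} − v_i|:
  edge 1→2: √(-2.3680² + -5.2023²) = 5.7159 (running 5.7159)
  edge 2→3: √(6.1145² + 0.7003²) = 6.1545 (running 11.8704)
  edge 3→1: √(-3.7465² + 4.5020²) = 5.8570 (running 17.7273)
Perimeter = 17.7273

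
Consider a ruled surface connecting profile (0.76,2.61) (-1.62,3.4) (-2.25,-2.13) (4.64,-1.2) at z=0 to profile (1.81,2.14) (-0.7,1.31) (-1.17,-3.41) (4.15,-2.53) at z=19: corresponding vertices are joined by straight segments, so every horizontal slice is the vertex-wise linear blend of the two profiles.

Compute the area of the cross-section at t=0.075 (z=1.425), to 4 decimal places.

Cross-section at t=0.075: each vertex is (1-t)·p0[i] + t·p1[i].
  v1: (1-0.075)·(0.76,2.61) + 0.075·(1.81,2.14) = (0.8388,2.5747)
  v2: (1-0.075)·(-1.62,3.4) + 0.075·(-0.7,1.31) = (-1.5510,3.2433)
  v3: (1-0.075)·(-2.25,-2.13) + 0.075·(-1.17,-3.41) = (-2.1690,-2.2260)
  v4: (1-0.075)·(4.64,-1.2) + 0.075·(4.15,-2.53) = (4.6033,-1.2997)
Shoelace sum Σ(x_i·y_{i+1} − x_{i+1}·y_i):
  i=1: 0.8388·3.2433 − -1.5510·2.5747 = +6.7137 (running +6.7137)
  i=2: -1.5510·-2.2260 − -2.1690·3.2433 = +10.4871 (running +17.2008)
  i=3: -2.1690·-1.2997 − 4.6033·-2.2260 = +13.0660 (running +30.2668)
  i=4: 4.6033·2.5747 − 0.8388·-1.2997 = +12.9424 (running +43.2092)
Area = |Σ|/2 = |43.2092|/2 = 21.6046

Area at t=0.075: 21.6046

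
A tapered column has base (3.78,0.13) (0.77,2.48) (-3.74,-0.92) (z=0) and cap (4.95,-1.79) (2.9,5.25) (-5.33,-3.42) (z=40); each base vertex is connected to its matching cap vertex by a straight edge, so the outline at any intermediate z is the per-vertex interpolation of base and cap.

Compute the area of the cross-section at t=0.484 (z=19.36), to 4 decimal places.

Area at t=0.484: 22.1504

Cross-section at t=0.484: each vertex is (1-t)·p0[i] + t·p1[i].
  v1: (1-0.484)·(3.78,0.13) + 0.484·(4.95,-1.79) = (4.3463,-0.7993)
  v2: (1-0.484)·(0.77,2.48) + 0.484·(2.9,5.25) = (1.8009,3.8207)
  v3: (1-0.484)·(-3.74,-0.92) + 0.484·(-5.33,-3.42) = (-4.5096,-2.1300)
Shoelace sum Σ(x_i·y_{i+1} − x_{i+1}·y_i):
  i=1: 4.3463·3.8207 − 1.8009·-0.7993 = +18.0452 (running +18.0452)
  i=2: 1.8009·-2.1300 − -4.5096·3.8207 = +13.3936 (running +31.4388)
  i=3: -4.5096·-0.7993 − 4.3463·-2.1300 = +12.8620 (running +44.3008)
Area = |Σ|/2 = |44.3008|/2 = 22.1504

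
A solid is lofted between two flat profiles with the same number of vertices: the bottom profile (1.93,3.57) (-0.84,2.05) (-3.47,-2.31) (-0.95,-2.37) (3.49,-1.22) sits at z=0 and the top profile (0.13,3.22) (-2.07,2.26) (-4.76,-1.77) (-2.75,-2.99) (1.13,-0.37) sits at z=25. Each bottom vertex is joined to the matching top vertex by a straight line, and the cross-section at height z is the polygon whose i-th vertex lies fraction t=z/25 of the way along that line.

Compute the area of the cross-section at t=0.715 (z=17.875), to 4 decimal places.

Cross-section at t=0.715: each vertex is (1-t)·p0[i] + t·p1[i].
  v1: (1-0.715)·(1.93,3.57) + 0.715·(0.13,3.22) = (0.6430,3.3197)
  v2: (1-0.715)·(-0.84,2.05) + 0.715·(-2.07,2.26) = (-1.7194,2.2001)
  v3: (1-0.715)·(-3.47,-2.31) + 0.715·(-4.76,-1.77) = (-4.3923,-1.9239)
  v4: (1-0.715)·(-0.95,-2.37) + 0.715·(-2.75,-2.99) = (-2.2370,-2.8133)
  v5: (1-0.715)·(3.49,-1.22) + 0.715·(1.13,-0.37) = (1.8026,-0.6122)
Shoelace sum Σ(x_i·y_{i+1} − x_{i+1}·y_i):
  i=1: 0.6430·2.2001 − -1.7194·3.3197 = +7.1228 (running +7.1228)
  i=2: -1.7194·-1.9239 − -4.3923·2.2001 = +12.9719 (running +20.0947)
  i=3: -4.3923·-2.8133 − -2.2370·-1.9239 = +8.0532 (running +28.1480)
  i=4: -2.2370·-0.6122 − 1.8026·-2.8133 = +6.4409 (running +34.5888)
  i=5: 1.8026·3.3197 − 0.6430·-0.6122 = +6.3779 (running +40.9667)
Area = |Σ|/2 = |40.9667|/2 = 20.4833

Area at t=0.715: 20.4833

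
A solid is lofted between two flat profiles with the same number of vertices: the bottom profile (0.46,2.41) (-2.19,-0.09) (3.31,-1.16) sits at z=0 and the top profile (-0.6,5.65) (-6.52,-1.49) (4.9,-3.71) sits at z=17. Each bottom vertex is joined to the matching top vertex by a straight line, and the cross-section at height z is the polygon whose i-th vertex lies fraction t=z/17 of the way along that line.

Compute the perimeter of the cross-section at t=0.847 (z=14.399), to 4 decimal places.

Perimeter at t=0.847: 29.0082

Cross-section at t=0.847: each vertex is (1-t)·p0[i] + t·p1[i].
  v1: (1-0.847)·(0.46,2.41) + 0.847·(-0.6,5.65) = (-0.4378,5.1543)
  v2: (1-0.847)·(-2.19,-0.09) + 0.847·(-6.52,-1.49) = (-5.8575,-1.2758)
  v3: (1-0.847)·(3.31,-1.16) + 0.847·(4.9,-3.71) = (4.6567,-3.3198)
Perimeter = Σ |v_{i+1} − v_i|:
  edge 1→2: √(-5.4197² + -6.4301²) = 8.4095 (running 8.4095)
  edge 2→3: √(10.5142² + -2.0440²) = 10.7111 (running 19.1205)
  edge 3→1: √(-5.0946² + 8.4741²) = 9.8876 (running 29.0082)
Perimeter = 29.0082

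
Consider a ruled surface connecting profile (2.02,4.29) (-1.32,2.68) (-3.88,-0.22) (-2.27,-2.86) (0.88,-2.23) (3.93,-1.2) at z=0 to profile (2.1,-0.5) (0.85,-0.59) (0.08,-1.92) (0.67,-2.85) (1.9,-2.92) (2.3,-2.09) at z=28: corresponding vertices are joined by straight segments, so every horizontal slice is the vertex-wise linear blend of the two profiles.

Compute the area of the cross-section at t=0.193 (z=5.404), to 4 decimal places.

Area at t=0.193: 25.5903

Cross-section at t=0.193: each vertex is (1-t)·p0[i] + t·p1[i].
  v1: (1-0.193)·(2.02,4.29) + 0.193·(2.1,-0.5) = (2.0354,3.3655)
  v2: (1-0.193)·(-1.32,2.68) + 0.193·(0.85,-0.59) = (-0.9012,2.0489)
  v3: (1-0.193)·(-3.88,-0.22) + 0.193·(0.08,-1.92) = (-3.1157,-0.5481)
  v4: (1-0.193)·(-2.27,-2.86) + 0.193·(0.67,-2.85) = (-1.7026,-2.8581)
  v5: (1-0.193)·(0.88,-2.23) + 0.193·(1.9,-2.92) = (1.0769,-2.3632)
  v6: (1-0.193)·(3.93,-1.2) + 0.193·(2.3,-2.09) = (3.6154,-1.3718)
Shoelace sum Σ(x_i·y_{i+1} − x_{i+1}·y_i):
  i=1: 2.0354·2.0489 − -0.9012·3.3655 = +7.2034 (running +7.2034)
  i=2: -0.9012·-0.5481 − -3.1157·2.0489 = +6.8777 (running +14.0811)
  i=3: -3.1157·-2.8581 − -1.7026·-0.5481 = +7.9718 (running +22.0528)
  i=4: -1.7026·-2.3632 − 1.0769·-2.8581 = +7.1012 (running +29.1541)
  i=5: 1.0769·-1.3718 − 3.6154·-2.3632 = +7.0666 (running +36.2207)
  i=6: 3.6154·3.3655 − 2.0354·-1.3718 = +14.9599 (running +51.1806)
Area = |Σ|/2 = |51.1806|/2 = 25.5903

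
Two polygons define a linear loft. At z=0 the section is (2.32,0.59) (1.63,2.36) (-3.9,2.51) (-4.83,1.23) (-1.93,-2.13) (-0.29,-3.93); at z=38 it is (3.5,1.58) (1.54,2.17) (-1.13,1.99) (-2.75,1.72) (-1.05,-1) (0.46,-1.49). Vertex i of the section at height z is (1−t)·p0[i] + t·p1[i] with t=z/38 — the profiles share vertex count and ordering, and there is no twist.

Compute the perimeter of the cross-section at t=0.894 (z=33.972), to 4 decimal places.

Cross-section at t=0.894: each vertex is (1-t)·p0[i] + t·p1[i].
  v1: (1-0.894)·(2.32,0.59) + 0.894·(3.5,1.58) = (3.3749,1.4751)
  v2: (1-0.894)·(1.63,2.36) + 0.894·(1.54,2.17) = (1.5495,2.1901)
  v3: (1-0.894)·(-3.9,2.51) + 0.894·(-1.13,1.99) = (-1.4236,2.0451)
  v4: (1-0.894)·(-4.83,1.23) + 0.894·(-2.75,1.72) = (-2.9705,1.6681)
  v5: (1-0.894)·(-1.93,-2.13) + 0.894·(-1.05,-1) = (-1.1433,-1.1198)
  v6: (1-0.894)·(-0.29,-3.93) + 0.894·(0.46,-1.49) = (0.3805,-1.7486)
Perimeter = Σ |v_{i+1} − v_i|:
  edge 1→2: √(-1.8254² + 0.7151²) = 1.9604 (running 1.9604)
  edge 2→3: √(-2.9732² + -0.1450²) = 2.9767 (running 4.9371)
  edge 3→4: √(-1.5469² + -0.3771²) = 1.5922 (running 6.5293)
  edge 4→5: √(1.8272² + -2.7878²) = 3.3333 (running 9.8626)
  edge 5→6: √(1.5238² + -0.6289²) = 1.6484 (running 11.5110)
  edge 6→1: √(2.9944² + 3.2237²) = 4.3999 (running 15.9109)
Perimeter = 15.9109

Perimeter at t=0.894: 15.9109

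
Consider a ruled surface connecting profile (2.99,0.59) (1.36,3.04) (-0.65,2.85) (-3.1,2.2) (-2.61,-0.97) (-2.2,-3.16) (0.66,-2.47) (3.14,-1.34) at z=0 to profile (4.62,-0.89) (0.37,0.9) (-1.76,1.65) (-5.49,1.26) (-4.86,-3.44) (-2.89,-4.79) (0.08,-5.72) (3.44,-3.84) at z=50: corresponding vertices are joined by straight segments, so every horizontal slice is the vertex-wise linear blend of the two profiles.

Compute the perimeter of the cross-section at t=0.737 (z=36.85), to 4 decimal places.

Cross-section at t=0.737: each vertex is (1-t)·p0[i] + t·p1[i].
  v1: (1-0.737)·(2.99,0.59) + 0.737·(4.62,-0.89) = (4.1913,-0.5008)
  v2: (1-0.737)·(1.36,3.04) + 0.737·(0.37,0.9) = (0.6304,1.4628)
  v3: (1-0.737)·(-0.65,2.85) + 0.737·(-1.76,1.65) = (-1.4681,1.9656)
  v4: (1-0.737)·(-3.1,2.2) + 0.737·(-5.49,1.26) = (-4.8614,1.5072)
  v5: (1-0.737)·(-2.61,-0.97) + 0.737·(-4.86,-3.44) = (-4.2683,-2.7904)
  v6: (1-0.737)·(-2.2,-3.16) + 0.737·(-2.89,-4.79) = (-2.7085,-4.3613)
  v7: (1-0.737)·(0.66,-2.47) + 0.737·(0.08,-5.72) = (0.2325,-4.8652)
  v8: (1-0.737)·(3.14,-1.34) + 0.737·(3.44,-3.84) = (3.3611,-3.1825)
Perimeter = Σ |v_{i+1} − v_i|:
  edge 1→2: √(-3.5609² + 1.9636²) = 4.0664 (running 4.0664)
  edge 2→3: √(-2.0984² + 0.5028²) = 2.1578 (running 6.2243)
  edge 3→4: √(-3.3934² + -0.4584²) = 3.4242 (running 9.6485)
  edge 4→5: √(0.5932² + -4.2976²) = 4.3384 (running 13.9868)
  edge 5→6: √(1.5597² + -1.5709²) = 2.2137 (running 16.2005)
  edge 6→7: √(2.9411² + -0.5039²) = 2.9839 (running 19.1844)
  edge 7→8: √(3.1286² + 1.6827²) = 3.5524 (running 22.7368)
  edge 8→1: √(0.8302² + 2.6817²) = 2.8073 (running 25.5442)
Perimeter = 25.5442

Perimeter at t=0.737: 25.5442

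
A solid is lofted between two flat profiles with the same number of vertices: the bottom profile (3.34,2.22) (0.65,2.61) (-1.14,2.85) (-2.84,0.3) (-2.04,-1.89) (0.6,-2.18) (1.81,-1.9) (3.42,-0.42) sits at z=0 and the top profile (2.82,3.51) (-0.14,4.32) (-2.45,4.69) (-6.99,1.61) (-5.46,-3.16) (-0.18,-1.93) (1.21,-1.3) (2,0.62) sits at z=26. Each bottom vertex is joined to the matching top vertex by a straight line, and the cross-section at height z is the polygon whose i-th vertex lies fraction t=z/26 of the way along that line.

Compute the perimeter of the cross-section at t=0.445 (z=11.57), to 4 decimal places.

Perimeter at t=0.445: 22.5557

Cross-section at t=0.445: each vertex is (1-t)·p0[i] + t·p1[i].
  v1: (1-0.445)·(3.34,2.22) + 0.445·(2.82,3.51) = (3.1086,2.7940)
  v2: (1-0.445)·(0.65,2.61) + 0.445·(-0.14,4.32) = (0.2984,3.3709)
  v3: (1-0.445)·(-1.14,2.85) + 0.445·(-2.45,4.69) = (-1.7229,3.6688)
  v4: (1-0.445)·(-2.84,0.3) + 0.445·(-6.99,1.61) = (-4.6867,0.8830)
  v5: (1-0.445)·(-2.04,-1.89) + 0.445·(-5.46,-3.16) = (-3.5619,-2.4551)
  v6: (1-0.445)·(0.6,-2.18) + 0.445·(-0.18,-1.93) = (0.2529,-2.0688)
  v7: (1-0.445)·(1.81,-1.9) + 0.445·(1.21,-1.3) = (1.5430,-1.6330)
  v8: (1-0.445)·(3.42,-0.42) + 0.445·(2,0.62) = (2.7881,0.0428)
Perimeter = Σ |v_{i+1} − v_i|:
  edge 1→2: √(-2.8101² + 0.5769²) = 2.8688 (running 2.8688)
  edge 2→3: √(-2.0214² + 0.2979²) = 2.0432 (running 4.9120)
  edge 3→4: √(-2.9638² + -2.7858²) = 4.0676 (running 8.9795)
  edge 4→5: √(1.1249² + -3.3381²) = 3.5225 (running 12.5021)
  edge 5→6: √(3.8148² + 0.3864²) = 3.8343 (running 16.3364)
  edge 6→7: √(1.2901² + 0.4358²) = 1.3617 (running 17.6981)
  edge 7→8: √(1.2451² + 1.6758²) = 2.0877 (running 19.7858)
  edge 8→1: √(0.3205² + 2.7512²) = 2.7699 (running 22.5557)
Perimeter = 22.5557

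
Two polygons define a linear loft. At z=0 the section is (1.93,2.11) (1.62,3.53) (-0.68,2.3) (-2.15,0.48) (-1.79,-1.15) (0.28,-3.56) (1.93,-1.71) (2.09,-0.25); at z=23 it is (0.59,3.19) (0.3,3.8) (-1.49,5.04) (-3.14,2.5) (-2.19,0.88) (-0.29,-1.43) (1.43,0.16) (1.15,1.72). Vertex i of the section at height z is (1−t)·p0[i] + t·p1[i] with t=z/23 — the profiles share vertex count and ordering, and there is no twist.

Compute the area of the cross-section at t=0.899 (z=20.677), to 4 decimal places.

Area at t=0.899: 17.0323

Cross-section at t=0.899: each vertex is (1-t)·p0[i] + t·p1[i].
  v1: (1-0.899)·(1.93,2.11) + 0.899·(0.59,3.19) = (0.7253,3.0809)
  v2: (1-0.899)·(1.62,3.53) + 0.899·(0.3,3.8) = (0.4333,3.7727)
  v3: (1-0.899)·(-0.68,2.3) + 0.899·(-1.49,5.04) = (-1.4082,4.7633)
  v4: (1-0.899)·(-2.15,0.48) + 0.899·(-3.14,2.5) = (-3.0400,2.2960)
  v5: (1-0.899)·(-1.79,-1.15) + 0.899·(-2.19,0.88) = (-2.1496,0.6750)
  v6: (1-0.899)·(0.28,-3.56) + 0.899·(-0.29,-1.43) = (-0.2324,-1.6451)
  v7: (1-0.899)·(1.93,-1.71) + 0.899·(1.43,0.16) = (1.4805,-0.0289)
  v8: (1-0.899)·(2.09,-0.25) + 0.899·(1.15,1.72) = (1.2449,1.5210)
Shoelace sum Σ(x_i·y_{i+1} − x_{i+1}·y_i):
  i=1: 0.7253·3.7727 − 0.4333·3.0809 = +1.4015 (running +1.4015)
  i=2: 0.4333·4.7633 − -1.4082·3.7727 = +7.3767 (running +8.7782)
  i=3: -1.4082·2.2960 − -3.0400·4.7633 = +11.2472 (running +20.0254)
  i=4: -3.0400·0.6750 − -2.1496·2.2960 = +2.8835 (running +22.9089)
  i=5: -2.1496·-1.6451 − -0.2324·0.6750 = +3.6933 (running +26.6022)
  i=6: -0.2324·-0.0289 − 1.4805·-1.6451 = +2.4423 (running +29.0445)
  i=7: 1.4805·1.5210 − 1.2449·-0.0289 = +2.2878 (running +31.3323)
  i=8: 1.2449·3.0809 − 0.7253·1.5210 = +2.7323 (running +34.0646)
Area = |Σ|/2 = |34.0646|/2 = 17.0323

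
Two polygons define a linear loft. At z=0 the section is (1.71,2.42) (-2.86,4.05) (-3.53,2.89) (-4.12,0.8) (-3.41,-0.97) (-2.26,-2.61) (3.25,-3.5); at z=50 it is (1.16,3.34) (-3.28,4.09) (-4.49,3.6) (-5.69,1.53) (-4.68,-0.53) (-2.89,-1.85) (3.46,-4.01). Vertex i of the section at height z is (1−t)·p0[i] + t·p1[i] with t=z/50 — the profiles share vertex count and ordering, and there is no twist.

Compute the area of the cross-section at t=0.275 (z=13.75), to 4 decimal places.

Cross-section at t=0.275: each vertex is (1-t)·p0[i] + t·p1[i].
  v1: (1-0.275)·(1.71,2.42) + 0.275·(1.16,3.34) = (1.5587,2.6730)
  v2: (1-0.275)·(-2.86,4.05) + 0.275·(-3.28,4.09) = (-2.9755,4.0610)
  v3: (1-0.275)·(-3.53,2.89) + 0.275·(-4.49,3.6) = (-3.7940,3.0853)
  v4: (1-0.275)·(-4.12,0.8) + 0.275·(-5.69,1.53) = (-4.5518,1.0008)
  v5: (1-0.275)·(-3.41,-0.97) + 0.275·(-4.68,-0.53) = (-3.7592,-0.8490)
  v6: (1-0.275)·(-2.26,-2.61) + 0.275·(-2.89,-1.85) = (-2.4333,-2.4010)
  v7: (1-0.275)·(3.25,-3.5) + 0.275·(3.46,-4.01) = (3.3077,-3.6402)
Shoelace sum Σ(x_i·y_{i+1} − x_{i+1}·y_i):
  i=1: 1.5587·4.0610 − -2.9755·2.6730 = +14.2836 (running +14.2836)
  i=2: -2.9755·3.0853 − -3.7940·4.0610 = +6.2273 (running +20.5109)
  i=3: -3.7940·1.0008 − -4.5518·3.0853 = +10.2464 (running +30.7573)
  i=4: -4.5518·-0.8490 − -3.7592·1.0008 = +7.6265 (running +38.3838)
  i=5: -3.7592·-2.4010 − -2.4333·-0.8490 = +6.9601 (running +45.3439)
  i=6: -2.4333·-3.6402 − 3.3077·-2.4010 = +16.7995 (running +62.1435)
  i=7: 3.3077·2.6730 − 1.5587·-3.6402 = +14.5159 (running +76.6593)
Area = |Σ|/2 = |76.6593|/2 = 38.3297

Area at t=0.275: 38.3297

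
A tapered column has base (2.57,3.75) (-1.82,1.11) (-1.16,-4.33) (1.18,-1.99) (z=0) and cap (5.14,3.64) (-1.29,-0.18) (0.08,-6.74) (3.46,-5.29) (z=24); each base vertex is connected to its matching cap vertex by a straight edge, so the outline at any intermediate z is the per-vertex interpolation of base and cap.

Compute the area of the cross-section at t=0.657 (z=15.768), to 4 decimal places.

Area at t=0.657: 30.0761

Cross-section at t=0.657: each vertex is (1-t)·p0[i] + t·p1[i].
  v1: (1-0.657)·(2.57,3.75) + 0.657·(5.14,3.64) = (4.2585,3.6777)
  v2: (1-0.657)·(-1.82,1.11) + 0.657·(-1.29,-0.18) = (-1.4718,0.2625)
  v3: (1-0.657)·(-1.16,-4.33) + 0.657·(0.08,-6.74) = (-0.3453,-5.9134)
  v4: (1-0.657)·(1.18,-1.99) + 0.657·(3.46,-5.29) = (2.6780,-4.1581)
Shoelace sum Σ(x_i·y_{i+1} − x_{i+1}·y_i):
  i=1: 4.2585·0.2625 − -1.4718·3.6777 = +6.5306 (running +6.5306)
  i=2: -1.4718·-5.9134 − -0.3453·0.2625 = +8.7939 (running +15.3244)
  i=3: -0.3453·-4.1581 − 2.6780·-5.9134 = +17.2716 (running +32.5961)
  i=4: 2.6780·3.6777 − 4.2585·-4.1581 = +27.5560 (running +60.1521)
Area = |Σ|/2 = |60.1521|/2 = 30.0761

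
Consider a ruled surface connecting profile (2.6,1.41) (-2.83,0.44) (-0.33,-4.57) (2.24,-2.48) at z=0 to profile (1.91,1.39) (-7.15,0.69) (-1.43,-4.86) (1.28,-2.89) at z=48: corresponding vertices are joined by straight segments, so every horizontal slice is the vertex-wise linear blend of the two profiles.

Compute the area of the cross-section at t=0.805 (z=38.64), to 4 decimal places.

Cross-section at t=0.805: each vertex is (1-t)·p0[i] + t·p1[i].
  v1: (1-0.805)·(2.6,1.41) + 0.805·(1.91,1.39) = (2.0446,1.3939)
  v2: (1-0.805)·(-2.83,0.44) + 0.805·(-7.15,0.69) = (-6.3076,0.6412)
  v3: (1-0.805)·(-0.33,-4.57) + 0.805·(-1.43,-4.86) = (-1.2155,-4.8035)
  v4: (1-0.805)·(2.24,-2.48) + 0.805·(1.28,-2.89) = (1.4672,-2.8101)
Shoelace sum Σ(x_i·y_{i+1} − x_{i+1}·y_i):
  i=1: 2.0446·0.6412 − -6.3076·1.3939 = +10.1032 (running +10.1032)
  i=2: -6.3076·-4.8035 − -1.2155·0.6412 = +31.0777 (running +41.1809)
  i=3: -1.2155·-2.8101 − 1.4672·-4.8035 = +10.4632 (running +51.6441)
  i=4: 1.4672·1.3939 − 2.0446·-2.8101 = +7.7904 (running +59.4346)
Area = |Σ|/2 = |59.4346|/2 = 29.7173

Area at t=0.805: 29.7173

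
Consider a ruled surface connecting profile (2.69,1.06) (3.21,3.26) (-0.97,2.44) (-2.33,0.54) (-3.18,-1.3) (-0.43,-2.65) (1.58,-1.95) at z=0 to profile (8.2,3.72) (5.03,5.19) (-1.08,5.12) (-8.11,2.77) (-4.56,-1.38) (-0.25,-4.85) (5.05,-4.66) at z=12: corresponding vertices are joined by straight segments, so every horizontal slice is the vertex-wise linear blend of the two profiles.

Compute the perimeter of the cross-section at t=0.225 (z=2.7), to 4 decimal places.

Cross-section at t=0.225: each vertex is (1-t)·p0[i] + t·p1[i].
  v1: (1-0.225)·(2.69,1.06) + 0.225·(8.2,3.72) = (3.9298,1.6585)
  v2: (1-0.225)·(3.21,3.26) + 0.225·(5.03,5.19) = (3.6195,3.6943)
  v3: (1-0.225)·(-0.97,2.44) + 0.225·(-1.08,5.12) = (-0.9948,3.0430)
  v4: (1-0.225)·(-2.33,0.54) + 0.225·(-8.11,2.77) = (-3.6305,1.0417)
  v5: (1-0.225)·(-3.18,-1.3) + 0.225·(-4.56,-1.38) = (-3.4905,-1.3180)
  v6: (1-0.225)·(-0.43,-2.65) + 0.225·(-0.25,-4.85) = (-0.3895,-3.1450)
  v7: (1-0.225)·(1.58,-1.95) + 0.225·(5.05,-4.66) = (2.3608,-2.5598)
Perimeter = Σ |v_{i+1} − v_i|:
  edge 1→2: √(-0.3102² + 2.0358²) = 2.0593 (running 2.0593)
  edge 2→3: √(-4.6143² + -0.6513²) = 4.6600 (running 6.7192)
  edge 3→4: √(-2.6357² + -2.0013²) = 3.3094 (running 10.0286)
  edge 4→5: √(0.1400² + -2.3598²) = 2.3639 (running 12.3925)
  edge 5→6: √(3.1010² + -1.8270²) = 3.5992 (running 15.9917)
  edge 6→7: √(2.7503² + 0.5852²) = 2.8118 (running 18.8036)
  edge 7→1: √(1.5690² + 4.2183²) = 4.5006 (running 23.3042)
Perimeter = 23.3042

Perimeter at t=0.225: 23.3042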